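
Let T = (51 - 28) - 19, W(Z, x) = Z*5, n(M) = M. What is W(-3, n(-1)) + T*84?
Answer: 321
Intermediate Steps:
W(Z, x) = 5*Z
T = 4 (T = 23 - 19 = 4)
W(-3, n(-1)) + T*84 = 5*(-3) + 4*84 = -15 + 336 = 321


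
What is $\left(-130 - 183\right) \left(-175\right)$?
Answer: $54775$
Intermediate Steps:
$\left(-130 - 183\right) \left(-175\right) = \left(-313\right) \left(-175\right) = 54775$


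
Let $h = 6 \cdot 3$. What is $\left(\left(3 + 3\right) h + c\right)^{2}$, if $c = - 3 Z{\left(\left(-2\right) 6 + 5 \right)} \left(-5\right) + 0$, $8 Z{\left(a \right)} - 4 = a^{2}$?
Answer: $\frac{2752281}{64} \approx 43004.0$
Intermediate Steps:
$h = 18$
$Z{\left(a \right)} = \frac{1}{2} + \frac{a^{2}}{8}$
$c = \frac{795}{8}$ ($c = - 3 \left(\frac{1}{2} + \frac{\left(\left(-2\right) 6 + 5\right)^{2}}{8}\right) \left(-5\right) + 0 = - 3 \left(\frac{1}{2} + \frac{\left(-12 + 5\right)^{2}}{8}\right) \left(-5\right) + 0 = - 3 \left(\frac{1}{2} + \frac{\left(-7\right)^{2}}{8}\right) \left(-5\right) + 0 = - 3 \left(\frac{1}{2} + \frac{1}{8} \cdot 49\right) \left(-5\right) + 0 = - 3 \left(\frac{1}{2} + \frac{49}{8}\right) \left(-5\right) + 0 = \left(-3\right) \frac{53}{8} \left(-5\right) + 0 = \left(- \frac{159}{8}\right) \left(-5\right) + 0 = \frac{795}{8} + 0 = \frac{795}{8} \approx 99.375$)
$\left(\left(3 + 3\right) h + c\right)^{2} = \left(\left(3 + 3\right) 18 + \frac{795}{8}\right)^{2} = \left(6 \cdot 18 + \frac{795}{8}\right)^{2} = \left(108 + \frac{795}{8}\right)^{2} = \left(\frac{1659}{8}\right)^{2} = \frac{2752281}{64}$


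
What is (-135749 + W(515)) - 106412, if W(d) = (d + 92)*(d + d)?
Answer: 383049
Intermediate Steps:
W(d) = 2*d*(92 + d) (W(d) = (92 + d)*(2*d) = 2*d*(92 + d))
(-135749 + W(515)) - 106412 = (-135749 + 2*515*(92 + 515)) - 106412 = (-135749 + 2*515*607) - 106412 = (-135749 + 625210) - 106412 = 489461 - 106412 = 383049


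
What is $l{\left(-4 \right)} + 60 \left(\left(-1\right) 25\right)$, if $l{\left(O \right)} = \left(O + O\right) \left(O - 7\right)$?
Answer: $-1412$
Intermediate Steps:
$l{\left(O \right)} = 2 O \left(-7 + O\right)$
$l{\left(-4 \right)} + 60 \left(\left(-1\right) 25\right) = 2 \left(-4\right) \left(-7 - 4\right) + 60 \left(\left(-1\right) 25\right) = 2 \left(-4\right) \left(-11\right) + 60 \left(-25\right) = 88 - 1500 = -1412$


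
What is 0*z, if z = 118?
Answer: 0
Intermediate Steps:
0*z = 0*118 = 0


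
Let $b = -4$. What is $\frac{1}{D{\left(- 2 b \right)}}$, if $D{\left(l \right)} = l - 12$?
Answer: $- \frac{1}{4} \approx -0.25$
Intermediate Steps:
$D{\left(l \right)} = -12 + l$
$\frac{1}{D{\left(- 2 b \right)}} = \frac{1}{-12 - -8} = \frac{1}{-12 + 8} = \frac{1}{-4} = - \frac{1}{4}$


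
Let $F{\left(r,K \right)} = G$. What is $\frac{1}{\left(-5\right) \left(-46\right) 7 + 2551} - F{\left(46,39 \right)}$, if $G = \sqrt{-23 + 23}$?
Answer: $\frac{1}{4161} \approx 0.00024033$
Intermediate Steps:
$G = 0$ ($G = \sqrt{0} = 0$)
$F{\left(r,K \right)} = 0$
$\frac{1}{\left(-5\right) \left(-46\right) 7 + 2551} - F{\left(46,39 \right)} = \frac{1}{\left(-5\right) \left(-46\right) 7 + 2551} - 0 = \frac{1}{230 \cdot 7 + 2551} + 0 = \frac{1}{1610 + 2551} + 0 = \frac{1}{4161} + 0 = \frac{1}{4161}$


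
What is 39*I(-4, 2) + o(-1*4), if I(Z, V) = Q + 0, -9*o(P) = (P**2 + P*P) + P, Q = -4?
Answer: -1432/9 ≈ -159.11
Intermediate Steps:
o(P) = -2*P**2/9 - P/9 (o(P) = -((P**2 + P*P) + P)/9 = -((P**2 + P**2) + P)/9 = -(2*P**2 + P)/9 = -(P + 2*P**2)/9 = -2*P**2/9 - P/9)
I(Z, V) = -4 (I(Z, V) = -4 + 0 = -4)
39*I(-4, 2) + o(-1*4) = 39*(-4) - (-1*4)*(1 + 2*(-1*4))/9 = -156 - 1/9*(-4)*(1 + 2*(-4)) = -156 - 1/9*(-4)*(1 - 8) = -156 - 1/9*(-4)*(-7) = -156 - 28/9 = -1432/9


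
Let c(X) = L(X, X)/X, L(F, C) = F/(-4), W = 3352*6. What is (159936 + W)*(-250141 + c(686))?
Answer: -45037431780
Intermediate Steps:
W = 20112
L(F, C) = -F/4 (L(F, C) = F*(-¼) = -F/4)
c(X) = -¼ (c(X) = (-X/4)/X = -¼)
(159936 + W)*(-250141 + c(686)) = (159936 + 20112)*(-250141 - ¼) = 180048*(-1000565/4) = -45037431780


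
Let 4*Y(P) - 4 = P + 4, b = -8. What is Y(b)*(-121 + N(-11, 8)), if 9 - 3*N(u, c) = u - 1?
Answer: 0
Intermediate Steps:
N(u, c) = 10/3 - u/3 (N(u, c) = 3 - (u - 1)/3 = 3 - (-1 + u)/3 = 3 + (⅓ - u/3) = 10/3 - u/3)
Y(P) = 2 + P/4 (Y(P) = 1 + (P + 4)/4 = 1 + (4 + P)/4 = 1 + (1 + P/4) = 2 + P/4)
Y(b)*(-121 + N(-11, 8)) = (2 + (¼)*(-8))*(-121 + (10/3 - ⅓*(-11))) = (2 - 2)*(-121 + (10/3 + 11/3)) = 0*(-121 + 7) = 0*(-114) = 0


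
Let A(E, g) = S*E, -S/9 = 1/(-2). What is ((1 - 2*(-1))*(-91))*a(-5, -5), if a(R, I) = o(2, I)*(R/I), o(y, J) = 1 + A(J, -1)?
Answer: 11739/2 ≈ 5869.5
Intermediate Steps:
S = 9/2 (S = -9/(-2) = -9*(-½) = 9/2 ≈ 4.5000)
A(E, g) = 9*E/2
o(y, J) = 1 + 9*J/2
a(R, I) = R*(1 + 9*I/2)/I (a(R, I) = (1 + 9*I/2)*(R/I) = R*(1 + 9*I/2)/I)
((1 - 2*(-1))*(-91))*a(-5, -5) = ((1 - 2*(-1))*(-91))*((9/2)*(-5) - 5/(-5)) = ((1 + 2)*(-91))*(-45/2 - 5*(-⅕)) = (3*(-91))*(-45/2 + 1) = -273*(-43/2) = 11739/2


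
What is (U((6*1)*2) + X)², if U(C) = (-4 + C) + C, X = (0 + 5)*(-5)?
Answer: 25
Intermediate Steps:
X = -25 (X = 5*(-5) = -25)
U(C) = -4 + 2*C
(U((6*1)*2) + X)² = ((-4 + 2*((6*1)*2)) - 25)² = ((-4 + 2*(6*2)) - 25)² = ((-4 + 2*12) - 25)² = ((-4 + 24) - 25)² = (20 - 25)² = (-5)² = 25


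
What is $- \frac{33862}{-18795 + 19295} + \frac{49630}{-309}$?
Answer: $- \frac{17639179}{77250} \approx -228.34$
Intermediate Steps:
$- \frac{33862}{-18795 + 19295} + \frac{49630}{-309} = - \frac{33862}{500} + 49630 \left(- \frac{1}{309}\right) = \left(-33862\right) \frac{1}{500} - \frac{49630}{309} = - \frac{16931}{250} - \frac{49630}{309} = - \frac{17639179}{77250}$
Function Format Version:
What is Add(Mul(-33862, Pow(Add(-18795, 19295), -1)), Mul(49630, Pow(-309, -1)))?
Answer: Rational(-17639179, 77250) ≈ -228.34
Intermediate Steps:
Add(Mul(-33862, Pow(Add(-18795, 19295), -1)), Mul(49630, Pow(-309, -1))) = Add(Mul(-33862, Pow(500, -1)), Mul(49630, Rational(-1, 309))) = Add(Mul(-33862, Rational(1, 500)), Rational(-49630, 309)) = Add(Rational(-16931, 250), Rational(-49630, 309)) = Rational(-17639179, 77250)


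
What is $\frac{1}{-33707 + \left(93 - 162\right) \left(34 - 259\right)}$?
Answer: $- \frac{1}{18182} \approx -5.4999 \cdot 10^{-5}$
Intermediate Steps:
$\frac{1}{-33707 + \left(93 - 162\right) \left(34 - 259\right)} = \frac{1}{-33707 - 69 \left(34 - 259\right)} = \frac{1}{-33707 - -15525} = \frac{1}{-33707 + 15525} = \frac{1}{-18182} = - \frac{1}{18182}$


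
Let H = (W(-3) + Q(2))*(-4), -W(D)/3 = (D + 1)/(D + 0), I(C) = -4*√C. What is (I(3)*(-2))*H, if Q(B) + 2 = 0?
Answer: 128*√3 ≈ 221.70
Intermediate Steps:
Q(B) = -2 (Q(B) = -2 + 0 = -2)
W(D) = -3*(1 + D)/D (W(D) = -3*(D + 1)/(D + 0) = -3*(1 + D)/D)
H = 16 (H = ((-3 - 3/(-3)) - 2)*(-4) = ((-3 - 3*(-⅓)) - 2)*(-4) = ((-3 + 1) - 2)*(-4) = (-2 - 2)*(-4) = -4*(-4) = 16)
(I(3)*(-2))*H = (-4*√3*(-2))*16 = (8*√3)*16 = 128*√3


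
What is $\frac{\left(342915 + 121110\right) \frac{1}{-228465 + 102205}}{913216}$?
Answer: $- \frac{92805}{23060530432} \approx -4.0244 \cdot 10^{-6}$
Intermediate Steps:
$\frac{\left(342915 + 121110\right) \frac{1}{-228465 + 102205}}{913216} = \frac{464025}{-126260} \cdot \frac{1}{913216} = 464025 \left(- \frac{1}{126260}\right) \frac{1}{913216} = \left(- \frac{92805}{25252}\right) \frac{1}{913216} = - \frac{92805}{23060530432}$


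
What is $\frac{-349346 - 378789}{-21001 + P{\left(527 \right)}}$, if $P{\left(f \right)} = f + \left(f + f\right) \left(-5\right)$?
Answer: $\frac{728135}{25744} \approx 28.284$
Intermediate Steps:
$P{\left(f \right)} = - 9 f$ ($P{\left(f \right)} = f + 2 f \left(-5\right) = f - 10 f = - 9 f$)
$\frac{-349346 - 378789}{-21001 + P{\left(527 \right)}} = \frac{-349346 - 378789}{-21001 - 4743} = - \frac{728135}{-21001 - 4743} = - \frac{728135}{-25744} = \left(-728135\right) \left(- \frac{1}{25744}\right) = \frac{728135}{25744}$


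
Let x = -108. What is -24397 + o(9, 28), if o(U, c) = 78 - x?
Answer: -24211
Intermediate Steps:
o(U, c) = 186 (o(U, c) = 78 - 1*(-108) = 78 + 108 = 186)
-24397 + o(9, 28) = -24397 + 186 = -24211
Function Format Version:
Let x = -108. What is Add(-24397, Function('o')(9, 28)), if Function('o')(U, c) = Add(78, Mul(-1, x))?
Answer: -24211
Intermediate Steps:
Function('o')(U, c) = 186 (Function('o')(U, c) = Add(78, Mul(-1, -108)) = Add(78, 108) = 186)
Add(-24397, Function('o')(9, 28)) = Add(-24397, 186) = -24211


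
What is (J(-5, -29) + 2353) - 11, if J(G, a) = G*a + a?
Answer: 2458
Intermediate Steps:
J(G, a) = a + G*a
(J(-5, -29) + 2353) - 11 = (-29*(1 - 5) + 2353) - 11 = (-29*(-4) + 2353) - 11 = (116 + 2353) - 11 = 2469 - 11 = 2458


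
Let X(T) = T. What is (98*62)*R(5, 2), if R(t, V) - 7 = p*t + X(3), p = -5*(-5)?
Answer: 820260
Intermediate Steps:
p = 25
R(t, V) = 10 + 25*t (R(t, V) = 7 + (25*t + 3) = 7 + (3 + 25*t) = 10 + 25*t)
(98*62)*R(5, 2) = (98*62)*(10 + 25*5) = 6076*(10 + 125) = 6076*135 = 820260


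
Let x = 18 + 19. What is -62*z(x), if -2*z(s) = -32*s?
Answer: -36704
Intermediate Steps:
x = 37
z(s) = 16*s (z(s) = -(-16)*s = 16*s)
-62*z(x) = -992*37 = -62*592 = -36704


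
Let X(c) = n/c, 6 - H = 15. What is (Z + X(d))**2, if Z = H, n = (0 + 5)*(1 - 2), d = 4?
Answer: 1681/16 ≈ 105.06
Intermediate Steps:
H = -9 (H = 6 - 1*15 = 6 - 15 = -9)
n = -5 (n = 5*(-1) = -5)
X(c) = -5/c
Z = -9
(Z + X(d))**2 = (-9 - 5/4)**2 = (-41/4)**2 = 1681/16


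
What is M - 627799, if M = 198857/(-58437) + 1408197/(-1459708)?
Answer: -53552227688414249/85300956396 ≈ -6.2780e+5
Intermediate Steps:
M = -372563961845/85300956396 (M = 198857*(-1/58437) + 1408197*(-1/1459708) = -198857/58437 - 1408197/1459708 = -372563961845/85300956396 ≈ -4.3676)
M - 627799 = -372563961845/85300956396 - 627799 = -53552227688414249/85300956396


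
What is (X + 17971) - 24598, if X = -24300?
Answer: -30927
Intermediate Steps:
(X + 17971) - 24598 = (-24300 + 17971) - 24598 = -6329 - 24598 = -30927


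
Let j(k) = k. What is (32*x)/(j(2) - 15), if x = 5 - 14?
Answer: 288/13 ≈ 22.154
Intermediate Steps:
x = -9
(32*x)/(j(2) - 15) = (32*(-9))/(2 - 15) = -288/(-13) = -288*(-1/13) = 288/13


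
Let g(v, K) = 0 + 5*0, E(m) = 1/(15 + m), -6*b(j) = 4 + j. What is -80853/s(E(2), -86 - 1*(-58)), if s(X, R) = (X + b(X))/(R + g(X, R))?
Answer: -3665336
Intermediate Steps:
b(j) = -2/3 - j/6 (b(j) = -(4 + j)/6 = -2/3 - j/6)
g(v, K) = 0 (g(v, K) = 0 + 0 = 0)
s(X, R) = (-2/3 + 5*X/6)/R (s(X, R) = (X + (-2/3 - X/6))/(R + 0) = (-2/3 + 5*X/6)/R)
-80853/s(E(2), -86 - 1*(-58)) = -80853*6*(-86 - 1*(-58))/(-4 + 5/(15 + 2)) = -80853*6*(-86 + 58)/(-4 + 5/17) = -80853*(-168/(-4 + 5*(1/17))) = -80853*(-168/(-4 + 5/17)) = -80853/((1/6)*(-1/28)*(-63/17)) = -80853/3/136 = -80853*136/3 = -3665336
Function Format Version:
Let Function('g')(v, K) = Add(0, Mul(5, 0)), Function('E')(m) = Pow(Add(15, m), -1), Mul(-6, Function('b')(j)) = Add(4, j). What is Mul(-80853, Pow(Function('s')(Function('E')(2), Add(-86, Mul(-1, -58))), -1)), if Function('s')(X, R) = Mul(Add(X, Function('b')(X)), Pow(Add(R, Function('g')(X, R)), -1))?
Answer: -3665336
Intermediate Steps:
Function('b')(j) = Add(Rational(-2, 3), Mul(Rational(-1, 6), j)) (Function('b')(j) = Mul(Rational(-1, 6), Add(4, j)) = Add(Rational(-2, 3), Mul(Rational(-1, 6), j)))
Function('g')(v, K) = 0 (Function('g')(v, K) = Add(0, 0) = 0)
Function('s')(X, R) = Mul(Pow(R, -1), Add(Rational(-2, 3), Mul(Rational(5, 6), X))) (Function('s')(X, R) = Mul(Add(X, Add(Rational(-2, 3), Mul(Rational(-1, 6), X))), Pow(Add(R, 0), -1)) = Mul(Add(Rational(-2, 3), Mul(Rational(5, 6), X)), Pow(R, -1)) = Mul(Pow(R, -1), Add(Rational(-2, 3), Mul(Rational(5, 6), X))))
Mul(-80853, Pow(Function('s')(Function('E')(2), Add(-86, Mul(-1, -58))), -1)) = Mul(-80853, Pow(Mul(Rational(1, 6), Pow(Add(-86, Mul(-1, -58)), -1), Add(-4, Mul(5, Pow(Add(15, 2), -1)))), -1)) = Mul(-80853, Pow(Mul(Rational(1, 6), Pow(Add(-86, 58), -1), Add(-4, Mul(5, Pow(17, -1)))), -1)) = Mul(-80853, Pow(Mul(Rational(1, 6), Pow(-28, -1), Add(-4, Mul(5, Rational(1, 17)))), -1)) = Mul(-80853, Pow(Mul(Rational(1, 6), Rational(-1, 28), Add(-4, Rational(5, 17))), -1)) = Mul(-80853, Pow(Mul(Rational(1, 6), Rational(-1, 28), Rational(-63, 17)), -1)) = Mul(-80853, Pow(Rational(3, 136), -1)) = Mul(-80853, Rational(136, 3)) = -3665336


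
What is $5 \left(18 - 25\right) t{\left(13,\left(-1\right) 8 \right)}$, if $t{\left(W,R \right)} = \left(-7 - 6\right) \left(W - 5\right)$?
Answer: $3640$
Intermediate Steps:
$t{\left(W,R \right)} = 65 - 13 W$ ($t{\left(W,R \right)} = - 13 \left(-5 + W\right) = 65 - 13 W$)
$5 \left(18 - 25\right) t{\left(13,\left(-1\right) 8 \right)} = 5 \left(18 - 25\right) \left(65 - 169\right) = 5 \left(-7\right) \left(65 - 169\right) = \left(-35\right) \left(-104\right) = 3640$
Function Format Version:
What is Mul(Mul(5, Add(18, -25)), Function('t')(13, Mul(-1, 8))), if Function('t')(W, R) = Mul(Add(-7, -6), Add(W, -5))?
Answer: 3640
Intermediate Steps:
Function('t')(W, R) = Add(65, Mul(-13, W)) (Function('t')(W, R) = Mul(-13, Add(-5, W)) = Add(65, Mul(-13, W)))
Mul(Mul(5, Add(18, -25)), Function('t')(13, Mul(-1, 8))) = Mul(Mul(5, Add(18, -25)), Add(65, Mul(-13, 13))) = Mul(Mul(5, -7), Add(65, -169)) = Mul(-35, -104) = 3640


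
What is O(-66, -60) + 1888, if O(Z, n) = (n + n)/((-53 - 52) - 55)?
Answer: 7555/4 ≈ 1888.8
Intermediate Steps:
O(Z, n) = -n/80 (O(Z, n) = (2*n)/(-105 - 55) = (2*n)/(-160) = (2*n)*(-1/160) = -n/80)
O(-66, -60) + 1888 = -1/80*(-60) + 1888 = ¾ + 1888 = 7555/4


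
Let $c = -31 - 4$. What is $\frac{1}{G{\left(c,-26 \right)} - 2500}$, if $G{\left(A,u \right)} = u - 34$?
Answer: $- \frac{1}{2560} \approx -0.00039063$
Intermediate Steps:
$c = -35$
$G{\left(A,u \right)} = -34 + u$ ($G{\left(A,u \right)} = u - 34 = -34 + u$)
$\frac{1}{G{\left(c,-26 \right)} - 2500} = \frac{1}{\left(-34 - 26\right) - 2500} = \frac{1}{-60 - 2500} = \frac{1}{-2560} = - \frac{1}{2560}$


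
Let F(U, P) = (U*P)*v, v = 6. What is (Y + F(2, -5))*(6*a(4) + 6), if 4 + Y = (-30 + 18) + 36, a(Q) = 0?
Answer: -240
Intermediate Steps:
Y = 20 (Y = -4 + ((-30 + 18) + 36) = -4 + (-12 + 36) = -4 + 24 = 20)
F(U, P) = 6*P*U (F(U, P) = (U*P)*6 = (P*U)*6 = 6*P*U)
(Y + F(2, -5))*(6*a(4) + 6) = (20 + 6*(-5)*2)*(6*0 + 6) = (20 - 60)*(0 + 6) = -40*6 = -240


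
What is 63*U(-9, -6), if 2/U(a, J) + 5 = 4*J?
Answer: -126/29 ≈ -4.3448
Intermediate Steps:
U(a, J) = 2/(-5 + 4*J)
63*U(-9, -6) = 63*(2/(-5 + 4*(-6))) = 63*(2/(-5 - 24)) = 63*(2/(-29)) = 63*(2*(-1/29)) = 63*(-2/29) = -126/29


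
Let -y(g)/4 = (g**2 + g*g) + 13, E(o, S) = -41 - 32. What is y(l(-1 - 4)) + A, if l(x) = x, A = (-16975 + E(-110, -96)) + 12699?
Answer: -4601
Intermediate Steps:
E(o, S) = -73
A = -4349 (A = (-16975 - 73) + 12699 = -17048 + 12699 = -4349)
y(g) = -52 - 8*g**2 (y(g) = -4*((g**2 + g*g) + 13) = -4*((g**2 + g**2) + 13) = -4*(2*g**2 + 13) = -4*(13 + 2*g**2) = -52 - 8*g**2)
y(l(-1 - 4)) + A = (-52 - 8*(-1 - 4)**2) - 4349 = (-52 - 8*(-5)**2) - 4349 = (-52 - 8*25) - 4349 = (-52 - 200) - 4349 = -252 - 4349 = -4601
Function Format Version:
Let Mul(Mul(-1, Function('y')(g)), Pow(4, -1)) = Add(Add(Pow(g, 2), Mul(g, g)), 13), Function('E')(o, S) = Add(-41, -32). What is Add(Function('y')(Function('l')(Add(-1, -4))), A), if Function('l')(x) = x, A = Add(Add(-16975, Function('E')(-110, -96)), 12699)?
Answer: -4601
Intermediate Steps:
Function('E')(o, S) = -73
A = -4349 (A = Add(Add(-16975, -73), 12699) = Add(-17048, 12699) = -4349)
Function('y')(g) = Add(-52, Mul(-8, Pow(g, 2))) (Function('y')(g) = Mul(-4, Add(Add(Pow(g, 2), Mul(g, g)), 13)) = Mul(-4, Add(Add(Pow(g, 2), Pow(g, 2)), 13)) = Mul(-4, Add(Mul(2, Pow(g, 2)), 13)) = Mul(-4, Add(13, Mul(2, Pow(g, 2)))) = Add(-52, Mul(-8, Pow(g, 2))))
Add(Function('y')(Function('l')(Add(-1, -4))), A) = Add(Add(-52, Mul(-8, Pow(Add(-1, -4), 2))), -4349) = Add(Add(-52, Mul(-8, Pow(-5, 2))), -4349) = Add(Add(-52, Mul(-8, 25)), -4349) = Add(Add(-52, -200), -4349) = Add(-252, -4349) = -4601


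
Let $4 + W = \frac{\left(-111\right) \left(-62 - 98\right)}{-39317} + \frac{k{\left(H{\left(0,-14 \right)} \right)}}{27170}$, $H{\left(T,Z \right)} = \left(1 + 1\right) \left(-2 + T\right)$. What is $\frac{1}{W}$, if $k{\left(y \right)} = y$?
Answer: $- \frac{534121445}{2377834014} \approx -0.22463$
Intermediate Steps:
$H{\left(T,Z \right)} = -4 + 2 T$ ($H{\left(T,Z \right)} = 2 \left(-2 + T\right) = -4 + 2 T$)
$W = - \frac{2377834014}{534121445}$ ($W = -4 + \left(\frac{\left(-111\right) \left(-62 - 98\right)}{-39317} + \frac{-4 + 2 \cdot 0}{27170}\right) = -4 + \left(\left(-111\right) \left(-160\right) \left(- \frac{1}{39317}\right) + \left(-4 + 0\right) \frac{1}{27170}\right) = -4 + \left(17760 \left(- \frac{1}{39317}\right) - \frac{2}{13585}\right) = -4 - \frac{241348234}{534121445} = - \frac{2377834014}{534121445} \approx -4.4519$)
$\frac{1}{W} = \frac{1}{- \frac{2377834014}{534121445}} = - \frac{534121445}{2377834014}$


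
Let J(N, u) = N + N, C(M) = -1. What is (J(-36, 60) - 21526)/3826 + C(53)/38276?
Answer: -413344437/73221988 ≈ -5.6451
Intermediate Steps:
J(N, u) = 2*N
(J(-36, 60) - 21526)/3826 + C(53)/38276 = (2*(-36) - 21526)/3826 - 1/38276 = (-72 - 21526)*(1/3826) - 1*1/38276 = -21598*1/3826 - 1/38276 = -10799/1913 - 1/38276 = -413344437/73221988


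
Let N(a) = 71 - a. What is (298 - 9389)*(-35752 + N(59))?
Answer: 324912340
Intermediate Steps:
(298 - 9389)*(-35752 + N(59)) = (298 - 9389)*(-35752 + (71 - 1*59)) = -9091*(-35752 + (71 - 59)) = -9091*(-35752 + 12) = -9091*(-35740) = 324912340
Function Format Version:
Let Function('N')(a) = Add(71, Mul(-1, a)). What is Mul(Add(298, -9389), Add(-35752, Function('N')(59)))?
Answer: 324912340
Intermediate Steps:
Mul(Add(298, -9389), Add(-35752, Function('N')(59))) = Mul(Add(298, -9389), Add(-35752, Add(71, Mul(-1, 59)))) = Mul(-9091, Add(-35752, Add(71, -59))) = Mul(-9091, Add(-35752, 12)) = Mul(-9091, -35740) = 324912340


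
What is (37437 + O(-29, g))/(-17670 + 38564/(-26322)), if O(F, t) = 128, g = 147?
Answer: -494392965/232574152 ≈ -2.1257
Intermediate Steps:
(37437 + O(-29, g))/(-17670 + 38564/(-26322)) = (37437 + 128)/(-17670 + 38564/(-26322)) = 37565/(-17670 + 38564*(-1/26322)) = 37565/(-17670 - 19282/13161) = 37565/(-232574152/13161) = 37565*(-13161/232574152) = -494392965/232574152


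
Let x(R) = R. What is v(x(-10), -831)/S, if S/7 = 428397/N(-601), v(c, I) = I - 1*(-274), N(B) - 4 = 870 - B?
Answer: -821575/2998779 ≈ -0.27397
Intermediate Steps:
N(B) = 874 - B (N(B) = 4 + (870 - B) = 874 - B)
v(c, I) = 274 + I (v(c, I) = I + 274 = 274 + I)
S = 2998779/1475 (S = 7*(428397/(874 - 1*(-601))) = 7*(428397/(874 + 601)) = 7*(428397/1475) = 2998779/1475 ≈ 2033.1)
v(x(-10), -831)/S = (274 - 831)/(2998779/1475) = -557*1475/2998779 = -821575/2998779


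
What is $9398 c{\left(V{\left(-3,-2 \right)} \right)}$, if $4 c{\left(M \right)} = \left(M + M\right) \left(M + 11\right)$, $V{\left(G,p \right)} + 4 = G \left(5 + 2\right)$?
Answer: $1644650$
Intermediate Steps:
$V{\left(G,p \right)} = -4 + 7 G$ ($V{\left(G,p \right)} = -4 + G \left(5 + 2\right) = -4 + G 7 = -4 + 7 G$)
$c{\left(M \right)} = \frac{M \left(11 + M\right)}{2}$ ($c{\left(M \right)} = \frac{\left(M + M\right) \left(M + 11\right)}{4} = \frac{2 M \left(11 + M\right)}{4} = \frac{M \left(11 + M\right)}{2}$)
$9398 c{\left(V{\left(-3,-2 \right)} \right)} = 9398 \frac{\left(-4 + 7 \left(-3\right)\right) \left(11 + \left(-4 + 7 \left(-3\right)\right)\right)}{2} = 9398 \frac{\left(-4 - 21\right) \left(11 - 25\right)}{2} = 9398 \cdot \frac{1}{2} \left(-25\right) \left(11 - 25\right) = 9398 \cdot \frac{1}{2} \left(-25\right) \left(-14\right) = 9398 \cdot 175 = 1644650$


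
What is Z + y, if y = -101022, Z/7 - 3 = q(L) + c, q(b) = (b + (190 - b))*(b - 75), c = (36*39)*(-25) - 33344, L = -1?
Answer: -681189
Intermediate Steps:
c = -68444 (c = 1404*(-25) - 33344 = -35100 - 33344 = -68444)
q(b) = -14250 + 190*b (q(b) = 190*(-75 + b) = -14250 + 190*b)
Z = -580167 (Z = 21 + 7*((-14250 + 190*(-1)) - 68444) = 21 + 7*((-14250 - 190) - 68444) = 21 + 7*(-14440 - 68444) = 21 + 7*(-82884) = 21 - 580188 = -580167)
Z + y = -580167 - 101022 = -681189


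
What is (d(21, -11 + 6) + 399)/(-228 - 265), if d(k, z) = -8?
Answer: -23/29 ≈ -0.79310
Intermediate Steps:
(d(21, -11 + 6) + 399)/(-228 - 265) = (-8 + 399)/(-228 - 265) = 391/(-493) = 391*(-1/493) = -23/29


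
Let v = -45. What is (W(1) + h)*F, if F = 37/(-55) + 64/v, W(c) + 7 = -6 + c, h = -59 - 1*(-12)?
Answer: 61183/495 ≈ 123.60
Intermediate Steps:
h = -47 (h = -59 + 12 = -47)
W(c) = -13 + c (W(c) = -7 + (-6 + c) = -13 + c)
F = -1037/495 (F = 37/(-55) + 64/(-45) = 37*(-1/55) + 64*(-1/45) = -37/55 - 64/45 = -1037/495 ≈ -2.0949)
(W(1) + h)*F = ((-13 + 1) - 47)*(-1037/495) = (-12 - 47)*(-1037/495) = -59*(-1037/495) = 61183/495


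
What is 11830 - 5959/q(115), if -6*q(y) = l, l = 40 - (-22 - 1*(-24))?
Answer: 242647/19 ≈ 12771.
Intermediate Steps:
l = 38 (l = 40 - (-22 + 24) = 40 - 1*2 = 40 - 2 = 38)
q(y) = -19/3 (q(y) = -⅙*38 = -19/3)
11830 - 5959/q(115) = 11830 - 5959/(-19/3) = 11830 - 5959*(-3)/19 = 11830 - 1*(-17877/19) = 11830 + 17877/19 = 242647/19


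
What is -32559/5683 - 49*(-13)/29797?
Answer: -966540452/169336351 ≈ -5.7078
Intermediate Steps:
-32559/5683 - 49*(-13)/29797 = -32559*1/5683 + 637*(1/29797) = -32559/5683 + 637/29797 = -966540452/169336351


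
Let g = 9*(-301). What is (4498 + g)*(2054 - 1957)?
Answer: 173533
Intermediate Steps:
g = -2709
(4498 + g)*(2054 - 1957) = (4498 - 2709)*(2054 - 1957) = 1789*97 = 173533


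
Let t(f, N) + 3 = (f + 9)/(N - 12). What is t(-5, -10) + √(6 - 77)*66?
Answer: -35/11 + 66*I*√71 ≈ -3.1818 + 556.13*I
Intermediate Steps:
t(f, N) = -3 + (9 + f)/(-12 + N) (t(f, N) = -3 + (f + 9)/(N - 12) = -3 + (9 + f)/(-12 + N))
t(-5, -10) + √(6 - 77)*66 = (45 - 5 - 3*(-10))/(-12 - 10) + √(6 - 77)*66 = (45 - 5 + 30)/(-22) + √(-71)*66 = -1/22*70 + (I*√71)*66 = -35/11 + 66*I*√71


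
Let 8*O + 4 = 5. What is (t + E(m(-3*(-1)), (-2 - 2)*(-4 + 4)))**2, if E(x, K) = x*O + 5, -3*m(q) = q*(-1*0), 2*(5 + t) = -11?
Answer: 121/4 ≈ 30.250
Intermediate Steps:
t = -21/2 (t = -5 + (1/2)*(-11) = -5 - 11/2 = -21/2 ≈ -10.500)
O = 1/8 (O = -1/2 + (1/8)*5 = -1/2 + 5/8 = 1/8 ≈ 0.12500)
m(q) = 0 (m(q) = -q*(-1*0)/3 = -q*0/3 = -1/3*0 = 0)
E(x, K) = 5 + x/8 (E(x, K) = x*(1/8) + 5 = x/8 + 5 = 5 + x/8)
(t + E(m(-3*(-1)), (-2 - 2)*(-4 + 4)))**2 = (-21/2 + (5 + (1/8)*0))**2 = (-21/2 + (5 + 0))**2 = (-21/2 + 5)**2 = (-11/2)**2 = 121/4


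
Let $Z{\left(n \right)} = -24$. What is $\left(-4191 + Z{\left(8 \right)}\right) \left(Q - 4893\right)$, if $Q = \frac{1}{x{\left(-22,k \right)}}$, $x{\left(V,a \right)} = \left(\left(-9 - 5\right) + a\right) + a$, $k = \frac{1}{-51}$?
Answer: $\frac{14766995385}{716} \approx 2.0624 \cdot 10^{7}$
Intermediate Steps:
$k = - \frac{1}{51} \approx -0.019608$
$x{\left(V,a \right)} = -14 + 2 a$ ($x{\left(V,a \right)} = \left(\left(-9 - 5\right) + a\right) + a = \left(-14 + a\right) + a = -14 + 2 a$)
$Q = - \frac{51}{716}$ ($Q = \frac{1}{-14 + 2 \left(- \frac{1}{51}\right)} = \frac{1}{-14 - \frac{2}{51}} = \frac{1}{- \frac{716}{51}} = - \frac{51}{716} \approx -0.071229$)
$\left(-4191 + Z{\left(8 \right)}\right) \left(Q - 4893\right) = \left(-4191 - 24\right) \left(- \frac{51}{716} - 4893\right) = \left(-4215\right) \left(- \frac{3503439}{716}\right) = \frac{14766995385}{716}$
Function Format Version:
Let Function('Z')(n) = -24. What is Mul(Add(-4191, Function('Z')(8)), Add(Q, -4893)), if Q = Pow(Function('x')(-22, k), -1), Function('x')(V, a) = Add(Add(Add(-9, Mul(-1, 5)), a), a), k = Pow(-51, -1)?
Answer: Rational(14766995385, 716) ≈ 2.0624e+7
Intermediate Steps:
k = Rational(-1, 51) ≈ -0.019608
Function('x')(V, a) = Add(-14, Mul(2, a)) (Function('x')(V, a) = Add(Add(Add(-9, -5), a), a) = Add(Add(-14, a), a) = Add(-14, Mul(2, a)))
Q = Rational(-51, 716) (Q = Pow(Add(-14, Mul(2, Rational(-1, 51))), -1) = Pow(Add(-14, Rational(-2, 51)), -1) = Pow(Rational(-716, 51), -1) = Rational(-51, 716) ≈ -0.071229)
Mul(Add(-4191, Function('Z')(8)), Add(Q, -4893)) = Mul(Add(-4191, -24), Add(Rational(-51, 716), -4893)) = Mul(-4215, Rational(-3503439, 716)) = Rational(14766995385, 716)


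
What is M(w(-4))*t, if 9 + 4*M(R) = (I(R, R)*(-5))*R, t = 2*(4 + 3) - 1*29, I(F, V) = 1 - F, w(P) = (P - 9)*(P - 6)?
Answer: -1257615/4 ≈ -3.1440e+5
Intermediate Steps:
w(P) = (-9 + P)*(-6 + P)
t = -15 (t = 2*7 - 29 = 14 - 29 = -15)
M(R) = -9/4 + R*(-5 + 5*R)/4 (M(R) = -9/4 + (((1 - R)*(-5))*R)/4 = -9/4 + ((-5 + 5*R)*R)/4 = -9/4 + (R*(-5 + 5*R))/4 = -9/4 + R*(-5 + 5*R)/4)
M(w(-4))*t = (-9/4 + 5*(54 + (-4)² - 15*(-4))*(-1 + (54 + (-4)² - 15*(-4)))/4)*(-15) = (-9/4 + 5*(54 + 16 + 60)*(-1 + (54 + 16 + 60))/4)*(-15) = (-9/4 + (5/4)*130*(-1 + 130))*(-15) = (-9/4 + (5/4)*130*129)*(-15) = (-9/4 + 41925/2)*(-15) = (83841/4)*(-15) = -1257615/4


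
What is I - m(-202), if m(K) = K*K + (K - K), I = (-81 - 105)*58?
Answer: -51592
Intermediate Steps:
I = -10788 (I = -186*58 = -10788)
m(K) = K² (m(K) = K² + 0 = K²)
I - m(-202) = -10788 - 1*(-202)² = -10788 - 1*40804 = -10788 - 40804 = -51592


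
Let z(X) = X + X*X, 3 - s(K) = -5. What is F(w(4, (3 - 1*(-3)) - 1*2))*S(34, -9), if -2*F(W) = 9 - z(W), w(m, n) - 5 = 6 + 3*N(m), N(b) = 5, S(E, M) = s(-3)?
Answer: 2772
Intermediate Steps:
s(K) = 8 (s(K) = 3 - 1*(-5) = 3 + 5 = 8)
S(E, M) = 8
z(X) = X + X²
w(m, n) = 26 (w(m, n) = 5 + (6 + 3*5) = 5 + (6 + 15) = 5 + 21 = 26)
F(W) = -9/2 + W*(1 + W)/2 (F(W) = -(9 - W*(1 + W))/2 = -9/2 + W*(1 + W)/2)
F(w(4, (3 - 1*(-3)) - 1*2))*S(34, -9) = (-9/2 + (½)*26*(1 + 26))*8 = (-9/2 + (½)*26*27)*8 = (-9/2 + 351)*8 = (693/2)*8 = 2772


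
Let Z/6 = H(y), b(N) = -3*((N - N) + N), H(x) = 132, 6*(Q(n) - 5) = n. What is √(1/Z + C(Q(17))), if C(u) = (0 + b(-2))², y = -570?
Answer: √627286/132 ≈ 6.0001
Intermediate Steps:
Q(n) = 5 + n/6
b(N) = -3*N (b(N) = -3*(0 + N) = -3*N)
C(u) = 36 (C(u) = (0 - 3*(-2))² = (0 + 6)² = 6² = 36)
Z = 792 (Z = 6*132 = 792)
√(1/Z + C(Q(17))) = √(1/792 + 36) = √(28513/792) = √627286/132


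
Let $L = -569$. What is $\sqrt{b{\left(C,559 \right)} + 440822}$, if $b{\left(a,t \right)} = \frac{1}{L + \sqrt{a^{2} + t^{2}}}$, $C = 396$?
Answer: $\frac{\sqrt{-250827717 + 440822 \sqrt{469297}}}{\sqrt{-569 + \sqrt{469297}}} \approx 663.94$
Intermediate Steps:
$b{\left(a,t \right)} = \frac{1}{-569 + \sqrt{a^{2} + t^{2}}}$
$\sqrt{b{\left(C,559 \right)} + 440822} = \sqrt{\frac{1}{-569 + \sqrt{396^{2} + 559^{2}}} + 440822} = \sqrt{\frac{1}{-569 + \sqrt{156816 + 312481}} + 440822} = \sqrt{\frac{1}{-569 + \sqrt{469297}} + 440822} = \sqrt{440822 + \frac{1}{-569 + \sqrt{469297}}}$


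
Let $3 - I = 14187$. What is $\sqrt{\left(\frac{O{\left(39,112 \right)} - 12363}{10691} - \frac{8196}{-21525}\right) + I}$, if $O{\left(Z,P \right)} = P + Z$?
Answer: $\frac{4 i \sqrt{208661592077074731}}{15341585} \approx 119.1 i$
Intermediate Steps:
$I = -14184$ ($I = 3 - 14187 = -14184$)
$\sqrt{\left(\frac{O{\left(39,112 \right)} - 12363}{10691} - \frac{8196}{-21525}\right) + I} = \sqrt{\left(\frac{\left(112 + 39\right) - 12363}{10691} - \frac{8196}{-21525}\right) - 14184} = \sqrt{\left(\left(151 - 12363\right) \frac{1}{10691} - - \frac{2732}{7175}\right) - 14184} = \sqrt{\left(\left(-12212\right) \frac{1}{10691} + \frac{2732}{7175}\right) - 14184} = \sqrt{\left(- \frac{12212}{10691} + \frac{2732}{7175}\right) - 14184} = \sqrt{- \frac{58413288}{76707925} - 14184} = \sqrt{- \frac{1088083621488}{76707925}} = \frac{4 i \sqrt{208661592077074731}}{15341585}$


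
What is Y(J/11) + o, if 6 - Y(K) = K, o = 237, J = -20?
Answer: 2693/11 ≈ 244.82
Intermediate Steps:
Y(K) = 6 - K
Y(J/11) + o = (6 - (-20)/11) + 237 = (6 - 1*(-20/11)) + 237 = (6 + 20/11) + 237 = 86/11 + 237 = 2693/11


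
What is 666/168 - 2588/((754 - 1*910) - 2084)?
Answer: 2867/560 ≈ 5.1196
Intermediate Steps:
666/168 - 2588/((754 - 1*910) - 2084) = 666*(1/168) - 2588/((754 - 910) - 2084) = 111/28 - 2588/(-156 - 2084) = 111/28 - 2588/(-2240) = 111/28 - 2588*(-1/2240) = 111/28 + 647/560 = 2867/560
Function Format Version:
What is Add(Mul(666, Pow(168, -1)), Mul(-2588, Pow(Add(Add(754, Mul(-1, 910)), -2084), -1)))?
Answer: Rational(2867, 560) ≈ 5.1196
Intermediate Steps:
Add(Mul(666, Pow(168, -1)), Mul(-2588, Pow(Add(Add(754, Mul(-1, 910)), -2084), -1))) = Add(Mul(666, Rational(1, 168)), Mul(-2588, Pow(Add(Add(754, -910), -2084), -1))) = Add(Rational(111, 28), Mul(-2588, Pow(Add(-156, -2084), -1))) = Add(Rational(111, 28), Mul(-2588, Pow(-2240, -1))) = Add(Rational(111, 28), Mul(-2588, Rational(-1, 2240))) = Add(Rational(111, 28), Rational(647, 560)) = Rational(2867, 560)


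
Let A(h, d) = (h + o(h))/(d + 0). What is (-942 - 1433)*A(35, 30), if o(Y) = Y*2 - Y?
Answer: -16625/3 ≈ -5541.7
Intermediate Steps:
o(Y) = Y (o(Y) = 2*Y - Y = Y)
A(h, d) = 2*h/d (A(h, d) = (h + h)/(d + 0) = (2*h)/d = 2*h/d)
(-942 - 1433)*A(35, 30) = (-942 - 1433)*(2*35/30) = -4750*35/30 = -2375*7/3 = -16625/3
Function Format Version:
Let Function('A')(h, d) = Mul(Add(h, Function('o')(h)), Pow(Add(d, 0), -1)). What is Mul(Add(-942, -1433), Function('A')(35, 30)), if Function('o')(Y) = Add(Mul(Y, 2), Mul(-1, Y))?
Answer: Rational(-16625, 3) ≈ -5541.7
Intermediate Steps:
Function('o')(Y) = Y (Function('o')(Y) = Add(Mul(2, Y), Mul(-1, Y)) = Y)
Function('A')(h, d) = Mul(2, h, Pow(d, -1)) (Function('A')(h, d) = Mul(Add(h, h), Pow(Add(d, 0), -1)) = Mul(Mul(2, h), Pow(d, -1)) = Mul(2, h, Pow(d, -1)))
Mul(Add(-942, -1433), Function('A')(35, 30)) = Mul(Add(-942, -1433), Mul(2, 35, Pow(30, -1))) = Mul(-2375, Mul(2, 35, Rational(1, 30))) = Mul(-2375, Rational(7, 3)) = Rational(-16625, 3)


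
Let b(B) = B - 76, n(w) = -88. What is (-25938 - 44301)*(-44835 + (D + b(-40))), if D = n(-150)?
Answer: 3163494321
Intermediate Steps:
D = -88
b(B) = -76 + B
(-25938 - 44301)*(-44835 + (D + b(-40))) = (-25938 - 44301)*(-44835 + (-88 + (-76 - 40))) = -70239*(-44835 + (-88 - 116)) = -70239*(-44835 - 204) = -70239*(-45039) = 3163494321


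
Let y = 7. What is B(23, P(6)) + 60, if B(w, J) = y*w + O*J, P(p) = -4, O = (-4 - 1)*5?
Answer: 321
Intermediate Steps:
O = -25 (O = -5*5 = -25)
B(w, J) = -25*J + 7*w (B(w, J) = 7*w - 25*J = -25*J + 7*w)
B(23, P(6)) + 60 = (-25*(-4) + 7*23) + 60 = (100 + 161) + 60 = 261 + 60 = 321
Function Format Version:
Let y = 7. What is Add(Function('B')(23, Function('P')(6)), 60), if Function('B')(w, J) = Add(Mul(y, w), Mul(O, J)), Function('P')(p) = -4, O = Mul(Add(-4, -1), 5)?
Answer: 321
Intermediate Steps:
O = -25 (O = Mul(-5, 5) = -25)
Function('B')(w, J) = Add(Mul(-25, J), Mul(7, w)) (Function('B')(w, J) = Add(Mul(7, w), Mul(-25, J)) = Add(Mul(-25, J), Mul(7, w)))
Add(Function('B')(23, Function('P')(6)), 60) = Add(Add(Mul(-25, -4), Mul(7, 23)), 60) = Add(Add(100, 161), 60) = Add(261, 60) = 321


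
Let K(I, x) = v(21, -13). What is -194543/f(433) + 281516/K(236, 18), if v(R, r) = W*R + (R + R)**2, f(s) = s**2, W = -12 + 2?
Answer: 26239416751/145678953 ≈ 180.12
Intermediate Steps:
W = -10
v(R, r) = -10*R + 4*R**2 (v(R, r) = -10*R + (R + R)**2 = -10*R + (2*R)**2 = -10*R + 4*R**2)
K(I, x) = 1554 (K(I, x) = 2*21*(-5 + 2*21) = 2*21*(-5 + 42) = 2*21*37 = 1554)
-194543/f(433) + 281516/K(236, 18) = -194543/(433**2) + 281516/1554 = -194543/187489 + 281516*(1/1554) = -194543*1/187489 + 140758/777 = -194543/187489 + 140758/777 = 26239416751/145678953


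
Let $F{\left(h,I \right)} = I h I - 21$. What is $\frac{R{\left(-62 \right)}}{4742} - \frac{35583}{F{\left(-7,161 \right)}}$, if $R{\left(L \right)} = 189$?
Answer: $\frac{101516019}{430260628} \approx 0.23594$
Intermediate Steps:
$F{\left(h,I \right)} = -21 + h I^{2}$ ($F{\left(h,I \right)} = h I^{2} - 21 = -21 + h I^{2}$)
$\frac{R{\left(-62 \right)}}{4742} - \frac{35583}{F{\left(-7,161 \right)}} = \frac{189}{4742} - \frac{35583}{-21 - 7 \cdot 161^{2}} = 189 \cdot \frac{1}{4742} - \frac{35583}{-21 - 181447} = \frac{189}{4742} - \frac{35583}{-21 - 181447} = \frac{189}{4742} - \frac{35583}{-181468} = \frac{189}{4742} - - \frac{35583}{181468} = \frac{189}{4742} + \frac{35583}{181468} = \frac{101516019}{430260628}$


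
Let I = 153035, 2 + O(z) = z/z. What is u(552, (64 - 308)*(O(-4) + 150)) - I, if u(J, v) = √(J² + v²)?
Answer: -153035 + 4*√82628965 ≈ -1.1667e+5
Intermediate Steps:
O(z) = -1 (O(z) = -2 + z/z = -2 + 1 = -1)
u(552, (64 - 308)*(O(-4) + 150)) - I = √(552² + ((64 - 308)*(-1 + 150))²) - 1*153035 = √(304704 + (-244*149)²) - 153035 = √(304704 + (-36356)²) - 153035 = √(304704 + 1321758736) - 153035 = √1322063440 - 153035 = 4*√82628965 - 153035 = -153035 + 4*√82628965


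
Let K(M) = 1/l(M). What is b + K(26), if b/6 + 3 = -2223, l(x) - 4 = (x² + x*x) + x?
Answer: -18457991/1382 ≈ -13356.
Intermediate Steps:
l(x) = 4 + x + 2*x² (l(x) = 4 + ((x² + x*x) + x) = 4 + ((x² + x²) + x) = 4 + (2*x² + x) = 4 + (x + 2*x²) = 4 + x + 2*x²)
b = -13356 (b = -18 + 6*(-2223) = -18 - 13338 = -13356)
K(M) = 1/(4 + M + 2*M²)
b + K(26) = -13356 + 1/(4 + 26 + 2*26²) = -13356 + 1/(4 + 26 + 2*676) = -13356 + 1/(4 + 26 + 1352) = -13356 + 1/1382 = -18457991/1382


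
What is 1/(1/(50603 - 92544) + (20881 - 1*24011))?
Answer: -41941/131275331 ≈ -0.00031949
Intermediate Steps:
1/(1/(50603 - 92544) + (20881 - 1*24011)) = 1/(1/(-41941) + (20881 - 24011)) = 1/(-1/41941 - 3130) = 1/(-131275331/41941) = -41941/131275331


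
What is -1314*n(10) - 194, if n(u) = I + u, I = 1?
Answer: -14648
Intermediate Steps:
n(u) = 1 + u
-1314*n(10) - 194 = -1314*(1 + 10) - 194 = -1314*11 - 194 = -14454 - 194 = -14648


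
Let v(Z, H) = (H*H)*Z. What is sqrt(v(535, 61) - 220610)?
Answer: 595*sqrt(5) ≈ 1330.5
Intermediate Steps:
v(Z, H) = Z*H**2 (v(Z, H) = H**2*Z = Z*H**2)
sqrt(v(535, 61) - 220610) = sqrt(535*61**2 - 220610) = sqrt(535*3721 - 220610) = sqrt(1990735 - 220610) = sqrt(1770125) = 595*sqrt(5)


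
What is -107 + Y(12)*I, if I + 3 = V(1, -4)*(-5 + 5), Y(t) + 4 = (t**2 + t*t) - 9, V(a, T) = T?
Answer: -932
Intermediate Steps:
Y(t) = -13 + 2*t**2 (Y(t) = -4 + ((t**2 + t*t) - 9) = -4 + ((t**2 + t**2) - 9) = -4 + (2*t**2 - 9) = -4 + (-9 + 2*t**2) = -13 + 2*t**2)
I = -3 (I = -3 - 4*(-5 + 5) = -3 - 4*0 = -3 + 0 = -3)
-107 + Y(12)*I = -107 + (-13 + 2*12**2)*(-3) = -107 + (-13 + 2*144)*(-3) = -107 + (-13 + 288)*(-3) = -107 + 275*(-3) = -107 - 825 = -932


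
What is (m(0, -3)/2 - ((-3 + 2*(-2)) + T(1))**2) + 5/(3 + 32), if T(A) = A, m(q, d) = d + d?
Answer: -272/7 ≈ -38.857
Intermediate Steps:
m(q, d) = 2*d
(m(0, -3)/2 - ((-3 + 2*(-2)) + T(1))**2) + 5/(3 + 32) = ((2*(-3))/2 - ((-3 + 2*(-2)) + 1)**2) + 5/(3 + 32) = (-6*1/2 - ((-3 - 4) + 1)**2) + 5/35 = (-3 - (-7 + 1)**2) + (1/35)*5 = (-3 - 1*(-6)**2) + 1/7 = (-3 - 1*36) + 1/7 = (-3 - 36) + 1/7 = -39 + 1/7 = -272/7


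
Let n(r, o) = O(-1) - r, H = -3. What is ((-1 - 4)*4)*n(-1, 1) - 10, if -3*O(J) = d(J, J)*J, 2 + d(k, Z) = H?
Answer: 10/3 ≈ 3.3333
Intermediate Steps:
d(k, Z) = -5 (d(k, Z) = -2 - 3 = -5)
O(J) = 5*J/3 (O(J) = -(-5)*J/3 = 5*J/3)
n(r, o) = -5/3 - r (n(r, o) = (5/3)*(-1) - r = -5/3 - r)
((-1 - 4)*4)*n(-1, 1) - 10 = ((-1 - 4)*4)*(-5/3 - 1*(-1)) - 10 = (-5*4)*(-5/3 + 1) - 10 = -20*(-⅔) - 10 = 40/3 - 10 = 10/3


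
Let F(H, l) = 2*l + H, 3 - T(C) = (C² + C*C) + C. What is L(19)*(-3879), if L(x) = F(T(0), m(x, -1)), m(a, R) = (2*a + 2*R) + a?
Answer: -438327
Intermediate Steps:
T(C) = 3 - C - 2*C² (T(C) = 3 - ((C² + C*C) + C) = 3 - ((C² + C²) + C) = 3 - (2*C² + C) = 3 - (C + 2*C²) = 3 + (-C - 2*C²) = 3 - C - 2*C²)
m(a, R) = 2*R + 3*a (m(a, R) = (2*R + 2*a) + a = 2*R + 3*a)
F(H, l) = H + 2*l
L(x) = -1 + 6*x (L(x) = (3 - 1*0 - 2*0²) + 2*(2*(-1) + 3*x) = (3 + 0 - 2*0) + 2*(-2 + 3*x) = (3 + 0 + 0) + (-4 + 6*x) = 3 + (-4 + 6*x) = -1 + 6*x)
L(19)*(-3879) = (-1 + 6*19)*(-3879) = (-1 + 114)*(-3879) = 113*(-3879) = -438327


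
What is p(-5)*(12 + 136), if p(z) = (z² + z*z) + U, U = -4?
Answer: 6808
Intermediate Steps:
p(z) = -4 + 2*z² (p(z) = (z² + z*z) - 4 = (z² + z²) - 4 = 2*z² - 4 = -4 + 2*z²)
p(-5)*(12 + 136) = (-4 + 2*(-5)²)*(12 + 136) = (-4 + 2*25)*148 = (-4 + 50)*148 = 46*148 = 6808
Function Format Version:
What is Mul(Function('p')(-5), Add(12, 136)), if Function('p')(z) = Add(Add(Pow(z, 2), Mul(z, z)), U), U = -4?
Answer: 6808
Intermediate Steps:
Function('p')(z) = Add(-4, Mul(2, Pow(z, 2))) (Function('p')(z) = Add(Add(Pow(z, 2), Mul(z, z)), -4) = Add(Add(Pow(z, 2), Pow(z, 2)), -4) = Add(Mul(2, Pow(z, 2)), -4) = Add(-4, Mul(2, Pow(z, 2))))
Mul(Function('p')(-5), Add(12, 136)) = Mul(Add(-4, Mul(2, Pow(-5, 2))), Add(12, 136)) = Mul(Add(-4, Mul(2, 25)), 148) = Mul(Add(-4, 50), 148) = Mul(46, 148) = 6808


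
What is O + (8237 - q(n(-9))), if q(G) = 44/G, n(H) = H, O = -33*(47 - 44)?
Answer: 73286/9 ≈ 8142.9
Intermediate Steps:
O = -99 (O = -33*3 = -99)
O + (8237 - q(n(-9))) = -99 + (8237 - 44/(-9)) = -99 + (8237 - 44*(-1)/9) = -99 + (8237 - 1*(-44/9)) = -99 + (8237 + 44/9) = -99 + 74177/9 = 73286/9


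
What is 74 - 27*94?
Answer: -2464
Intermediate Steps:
74 - 27*94 = 74 - 2538 = -2464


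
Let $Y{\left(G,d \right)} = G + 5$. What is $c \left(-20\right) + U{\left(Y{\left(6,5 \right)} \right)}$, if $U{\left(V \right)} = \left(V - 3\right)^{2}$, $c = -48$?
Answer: $1024$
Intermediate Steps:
$Y{\left(G,d \right)} = 5 + G$
$U{\left(V \right)} = \left(-3 + V\right)^{2}$
$c \left(-20\right) + U{\left(Y{\left(6,5 \right)} \right)} = \left(-48\right) \left(-20\right) + \left(-3 + \left(5 + 6\right)\right)^{2} = 960 + \left(-3 + 11\right)^{2} = 960 + 8^{2} = 960 + 64 = 1024$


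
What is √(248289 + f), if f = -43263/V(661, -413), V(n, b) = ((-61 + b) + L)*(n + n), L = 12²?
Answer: 3*√1205363572195/6610 ≈ 498.29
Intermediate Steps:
L = 144
V(n, b) = 2*n*(83 + b) (V(n, b) = ((-61 + b) + 144)*(n + n) = (83 + b)*(2*n) = 2*n*(83 + b))
f = 1311/13220 (f = -43263*1/(1322*(83 - 413)) = -43263/(2*661*(-330)) = -43263/(-436260) = -43263*(-1/436260) = 1311/13220 ≈ 0.099168)
√(248289 + f) = √(248289 + 1311/13220) = √(3282381891/13220) = 3*√1205363572195/6610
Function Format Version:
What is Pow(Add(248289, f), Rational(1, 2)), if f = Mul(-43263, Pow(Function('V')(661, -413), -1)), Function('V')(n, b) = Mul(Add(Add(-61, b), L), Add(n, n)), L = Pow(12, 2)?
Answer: Mul(Rational(3, 6610), Pow(1205363572195, Rational(1, 2))) ≈ 498.29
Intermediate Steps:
L = 144
Function('V')(n, b) = Mul(2, n, Add(83, b)) (Function('V')(n, b) = Mul(Add(Add(-61, b), 144), Add(n, n)) = Mul(Add(83, b), Mul(2, n)) = Mul(2, n, Add(83, b)))
f = Rational(1311, 13220) (f = Mul(-43263, Pow(Mul(2, 661, Add(83, -413)), -1)) = Mul(-43263, Pow(Mul(2, 661, -330), -1)) = Mul(-43263, Pow(-436260, -1)) = Mul(-43263, Rational(-1, 436260)) = Rational(1311, 13220) ≈ 0.099168)
Pow(Add(248289, f), Rational(1, 2)) = Pow(Add(248289, Rational(1311, 13220)), Rational(1, 2)) = Pow(Rational(3282381891, 13220), Rational(1, 2)) = Mul(Rational(3, 6610), Pow(1205363572195, Rational(1, 2)))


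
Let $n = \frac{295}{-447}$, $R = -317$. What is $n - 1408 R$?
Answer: $\frac{199511897}{447} \approx 4.4634 \cdot 10^{5}$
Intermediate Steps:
$n = - \frac{295}{447}$ ($n = 295 \left(- \frac{1}{447}\right) = - \frac{295}{447} \approx -0.65996$)
$n - 1408 R = - \frac{295}{447} - -446336 = - \frac{295}{447} + 446336 = \frac{199511897}{447}$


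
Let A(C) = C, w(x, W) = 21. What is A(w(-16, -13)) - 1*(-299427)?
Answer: 299448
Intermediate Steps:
A(w(-16, -13)) - 1*(-299427) = 21 - 1*(-299427) = 21 + 299427 = 299448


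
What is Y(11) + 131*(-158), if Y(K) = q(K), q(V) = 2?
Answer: -20696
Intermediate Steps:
Y(K) = 2
Y(11) + 131*(-158) = 2 + 131*(-158) = 2 - 20698 = -20696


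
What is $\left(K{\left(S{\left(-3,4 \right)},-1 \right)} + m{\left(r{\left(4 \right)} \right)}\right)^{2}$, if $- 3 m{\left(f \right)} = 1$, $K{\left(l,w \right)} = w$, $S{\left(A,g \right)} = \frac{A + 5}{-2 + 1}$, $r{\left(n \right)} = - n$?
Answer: $\frac{16}{9} \approx 1.7778$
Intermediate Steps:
$S{\left(A,g \right)} = -5 - A$ ($S{\left(A,g \right)} = \frac{5 + A}{-1} = \left(5 + A\right) \left(-1\right) = -5 - A$)
$m{\left(f \right)} = - \frac{1}{3}$ ($m{\left(f \right)} = \left(- \frac{1}{3}\right) 1 = - \frac{1}{3}$)
$\left(K{\left(S{\left(-3,4 \right)},-1 \right)} + m{\left(r{\left(4 \right)} \right)}\right)^{2} = \left(-1 - \frac{1}{3}\right)^{2} = \left(- \frac{4}{3}\right)^{2} = \frac{16}{9}$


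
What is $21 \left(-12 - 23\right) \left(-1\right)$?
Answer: $735$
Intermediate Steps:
$21 \left(-12 - 23\right) \left(-1\right) = 21 \left(-35\right) \left(-1\right) = \left(-735\right) \left(-1\right) = 735$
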